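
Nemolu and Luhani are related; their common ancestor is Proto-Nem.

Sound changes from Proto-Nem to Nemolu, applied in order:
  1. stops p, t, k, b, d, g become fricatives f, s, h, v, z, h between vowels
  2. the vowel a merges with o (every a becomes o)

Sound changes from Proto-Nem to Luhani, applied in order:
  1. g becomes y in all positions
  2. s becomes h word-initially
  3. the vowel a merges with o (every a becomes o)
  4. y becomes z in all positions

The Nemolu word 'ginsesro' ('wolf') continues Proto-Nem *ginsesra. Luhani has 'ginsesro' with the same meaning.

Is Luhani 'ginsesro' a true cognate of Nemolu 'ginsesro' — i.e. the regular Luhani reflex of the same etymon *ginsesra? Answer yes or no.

no

Derive the expected Luhani reflex of *ginsesra:
Luhani: *ginsesra
  ginsesra → yinsesra   [unconditioned shift]
  yinsesra (rule 2 does not apply)
  yinsesra → yinsesro   [vowel merger]
  yinsesro → zinsesro   [unconditioned shift]
  giving Luhani zinsesro.
The regular Luhani reflex would be 'zinsesro', but the attested form is 'ginsesro'. The correspondence is irregular, so they are not cognates (the Luhani form has a different source).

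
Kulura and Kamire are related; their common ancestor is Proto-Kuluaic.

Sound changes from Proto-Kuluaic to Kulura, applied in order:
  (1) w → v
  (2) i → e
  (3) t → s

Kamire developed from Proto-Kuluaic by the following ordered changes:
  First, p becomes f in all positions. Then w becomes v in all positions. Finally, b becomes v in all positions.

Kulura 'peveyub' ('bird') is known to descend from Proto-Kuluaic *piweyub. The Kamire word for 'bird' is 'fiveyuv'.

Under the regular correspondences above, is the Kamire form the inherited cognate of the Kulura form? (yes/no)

Derive the expected Kamire reflex of *piweyub:
Kamire: *piweyub
  piweyub → fiweyub   [unconditioned shift]
  fiweyub → fiveyub   [unconditioned shift]
  fiveyub → fiveyuv   [unconditioned shift]
  giving Kamire fiveyuv.
Kamire 'fiveyuv' matches the regular reflex exactly, so the pair is cognate.

yes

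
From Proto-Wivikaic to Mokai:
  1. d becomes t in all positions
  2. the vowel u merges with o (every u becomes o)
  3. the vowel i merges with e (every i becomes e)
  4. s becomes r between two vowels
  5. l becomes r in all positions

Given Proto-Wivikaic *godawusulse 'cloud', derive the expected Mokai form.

Mokai: start from *godawusulse.
  rule 1 (unconditioned shift): godawusulse → gotawusulse
  rule 2 (vowel merger): gotawusulse → gotawosolse
  rule 3: no change — gotawosolse
  rule 4 (rhotacism): gotawosolse → gotaworolse
  rule 5 (unconditioned shift): gotaworolse → gotawororse
  ⇒ Mokai gotawororse

gotawororse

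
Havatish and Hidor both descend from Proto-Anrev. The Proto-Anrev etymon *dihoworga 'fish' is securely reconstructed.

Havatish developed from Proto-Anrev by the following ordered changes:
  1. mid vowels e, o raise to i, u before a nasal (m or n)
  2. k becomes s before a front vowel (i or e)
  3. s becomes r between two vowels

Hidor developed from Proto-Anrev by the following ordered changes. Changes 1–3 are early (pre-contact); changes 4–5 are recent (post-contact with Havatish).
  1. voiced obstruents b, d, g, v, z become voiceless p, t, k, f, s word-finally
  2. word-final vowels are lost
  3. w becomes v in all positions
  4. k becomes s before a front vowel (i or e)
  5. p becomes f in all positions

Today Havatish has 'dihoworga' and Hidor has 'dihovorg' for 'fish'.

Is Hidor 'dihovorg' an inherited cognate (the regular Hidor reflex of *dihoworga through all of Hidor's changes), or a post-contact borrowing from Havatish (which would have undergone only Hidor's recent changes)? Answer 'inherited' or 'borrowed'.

If inherited, *dihoworga would pass through all of Hidor's changes:
Hidor: *dihoworga > dihoworg > dihovorg  (by apocope, unconditioned shift)
If borrowed from Havatish 'dihoworga' after the early changes, it would undergo only the recent ones:
  rule 4 (palatalisation): no change (dihoworga)
  rule 5 (unconditioned shift): no change (dihoworga)
  ⇒ as a loan: dihoworga
Hidor 'dihovorg' matches the inherited outcome exactly, so it is an inherited cognate, not a loan.

inherited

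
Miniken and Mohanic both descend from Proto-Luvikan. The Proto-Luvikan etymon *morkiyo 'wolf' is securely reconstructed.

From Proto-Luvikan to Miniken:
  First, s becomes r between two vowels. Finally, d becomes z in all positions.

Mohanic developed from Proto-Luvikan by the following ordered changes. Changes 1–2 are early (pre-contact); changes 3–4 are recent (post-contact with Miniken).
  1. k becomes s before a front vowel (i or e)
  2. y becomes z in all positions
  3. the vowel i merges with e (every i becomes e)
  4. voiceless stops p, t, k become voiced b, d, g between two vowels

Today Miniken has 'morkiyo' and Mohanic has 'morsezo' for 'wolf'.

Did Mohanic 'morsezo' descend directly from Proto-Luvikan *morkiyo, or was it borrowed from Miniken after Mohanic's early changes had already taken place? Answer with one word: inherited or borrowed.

If inherited, *morkiyo would pass through all of Mohanic's changes:
Mohanic: *morkiyo
  morkiyo → morsiyo   [palatalisation]
  morsiyo → morsizo   [unconditioned shift]
  morsizo → morsezo   [vowel merger]
  morsezo (rule 4 does not apply)
  giving Mohanic morsezo.
If borrowed from Miniken 'morkiyo' after the early changes, it would undergo only the recent ones:
  rule 3 (vowel merger): morkiyo → morkeyo
  rule 4 (intervocalic voicing): no change (morkeyo)
  ⇒ as a loan: morkeyo
Mohanic 'morsezo' matches the inherited outcome exactly, so it is an inherited cognate, not a loan.

inherited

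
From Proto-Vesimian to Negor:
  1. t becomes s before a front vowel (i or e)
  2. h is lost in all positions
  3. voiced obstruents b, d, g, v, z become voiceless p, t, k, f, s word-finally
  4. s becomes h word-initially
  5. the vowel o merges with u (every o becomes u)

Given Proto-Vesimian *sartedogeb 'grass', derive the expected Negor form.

Negor: start from *sartedogeb.
  rule 1 (palatalisation): sartedogeb → sarsedogeb
  rule 2: no change — sarsedogeb
  rule 3 (final devoicing): sarsedogeb → sarsedogep
  rule 4 (debuccalisation): sarsedogep → harsedogep
  rule 5 (vowel merger): harsedogep → harsedugep
  ⇒ Negor harsedugep

harsedugep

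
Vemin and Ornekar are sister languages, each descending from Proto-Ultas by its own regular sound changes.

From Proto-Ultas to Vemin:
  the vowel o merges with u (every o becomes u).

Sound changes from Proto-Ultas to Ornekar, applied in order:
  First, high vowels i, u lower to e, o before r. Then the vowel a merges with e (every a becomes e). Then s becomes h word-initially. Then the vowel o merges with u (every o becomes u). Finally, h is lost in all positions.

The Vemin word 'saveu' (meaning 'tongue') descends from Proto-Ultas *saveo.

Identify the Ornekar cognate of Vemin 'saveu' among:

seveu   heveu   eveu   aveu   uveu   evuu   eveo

Ornekar: start from *saveo.
  rule 1: no change — saveo
  rule 2 (vowel merger): saveo → seveo
  rule 3 (debuccalisation): seveo → heveo
  rule 4 (vowel merger): heveo → heveu
  rule 5 (h-loss): heveu → eveu
  ⇒ Ornekar eveu
The other candidates each miss or misapply at least one Ornekar change.

eveu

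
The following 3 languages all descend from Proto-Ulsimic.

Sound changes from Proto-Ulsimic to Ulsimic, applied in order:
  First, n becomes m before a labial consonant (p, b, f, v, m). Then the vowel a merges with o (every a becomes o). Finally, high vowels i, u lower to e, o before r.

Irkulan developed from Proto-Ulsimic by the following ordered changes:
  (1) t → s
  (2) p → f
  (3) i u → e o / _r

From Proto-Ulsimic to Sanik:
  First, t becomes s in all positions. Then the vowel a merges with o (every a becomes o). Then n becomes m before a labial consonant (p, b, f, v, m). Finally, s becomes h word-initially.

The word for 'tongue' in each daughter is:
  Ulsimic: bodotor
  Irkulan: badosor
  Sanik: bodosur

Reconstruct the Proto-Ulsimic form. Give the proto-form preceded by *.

Position 2: Ulsimic has o, Irkulan has a, Sanik has o. Irkulan preserves a here (none of its changes turn any other segment into a), so the proto-segment is *a.
Position 6: Ulsimic has o, Irkulan has o, Sanik has u. Sanik preserves u here (none of its changes turn any other segment into u), so the proto-segment is *u.
Continuing position by position gives *badotur; check it forward:
Ulsimic: *badotur
  badotur (rule 1 does not apply)
  badotur → bodotur   [vowel merger]
  bodotur → bodotor   [pre-rhotic lowering]
  giving Ulsimic bodotor.
Irkulan: start from *badotur.
  rule 1 (unconditioned shift): badotur → badosur
  rule 2: no change — badosur
  rule 3 (pre-rhotic lowering): badosur → badosor
  ⇒ Irkulan badosor
Sanik: *badotur > badosur > bodosur  (by unconditioned shift, vowel merger)
*badotur is the unique common source.

*badotur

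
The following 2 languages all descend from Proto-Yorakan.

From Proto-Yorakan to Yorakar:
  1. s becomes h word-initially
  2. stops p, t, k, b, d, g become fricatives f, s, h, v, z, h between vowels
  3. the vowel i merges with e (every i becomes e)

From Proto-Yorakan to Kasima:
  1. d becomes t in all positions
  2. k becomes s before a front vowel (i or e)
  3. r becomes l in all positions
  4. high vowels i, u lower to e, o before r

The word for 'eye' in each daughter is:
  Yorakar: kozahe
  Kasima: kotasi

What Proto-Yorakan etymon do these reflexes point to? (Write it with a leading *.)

Position 6: Yorakar has e, Kasima has i. Kasima preserves i here (none of its changes turn any other segment into i), so the proto-segment is *i.
Position 3: Yorakar has z, Kasima has t. Taking the neighbouring segments as reconstructed: Yorakar z could go back to *d or *z; Kasima t could go back to *t or *d — the one source consistent with every daughter is *d.
Position 5: Yorakar has h, Kasima has s. Taking the neighbouring segments as reconstructed: Yorakar h could go back to *k or *g or *h; Kasima s could go back to *k or *s — the one source consistent with every daughter is *k.
Continuing position by position gives *kodaki; check it forward:
Yorakar: start from *kodaki.
  rule 1: no change — kodaki
  rule 2 (intervocalic lenition): kodaki → kozahi
  rule 3 (vowel merger): kozahi → kozahe
  ⇒ Yorakar kozahe
Kasima: *kodaki
  kodaki → kotaki   [unconditioned shift]
  kotaki → kotasi   [palatalisation]
  kotasi (rule 3 does not apply)
  kotasi (rule 4 does not apply)
  giving Kasima kotasi.
*kodaki is the unique common source.

*kodaki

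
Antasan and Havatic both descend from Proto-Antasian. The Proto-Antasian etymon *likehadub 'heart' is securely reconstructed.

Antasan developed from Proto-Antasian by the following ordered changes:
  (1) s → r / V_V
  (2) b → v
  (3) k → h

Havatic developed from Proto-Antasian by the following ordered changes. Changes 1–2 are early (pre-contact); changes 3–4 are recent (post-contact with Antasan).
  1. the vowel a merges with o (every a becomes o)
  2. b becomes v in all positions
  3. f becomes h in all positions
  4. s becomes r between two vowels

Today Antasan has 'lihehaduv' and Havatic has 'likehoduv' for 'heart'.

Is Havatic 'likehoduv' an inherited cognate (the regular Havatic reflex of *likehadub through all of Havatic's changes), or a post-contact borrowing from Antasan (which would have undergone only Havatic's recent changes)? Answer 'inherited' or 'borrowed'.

If inherited, *likehadub would pass through all of Havatic's changes:
Havatic: start from *likehadub.
  rule 1 (vowel merger): likehadub → likehodub
  rule 2 (unconditioned shift): likehodub → likehoduv
  rule 3: no change — likehoduv
  rule 4: no change — likehoduv
  ⇒ Havatic likehoduv
If borrowed from Antasan 'lihehaduv' after the early changes, it would undergo only the recent ones:
  rule 3 (unconditioned shift): no change (lihehaduv)
  rule 4 (rhotacism): no change (lihehaduv)
  ⇒ as a loan: lihehaduv
Havatic 'likehoduv' matches the inherited outcome exactly, so it is an inherited cognate, not a loan.

inherited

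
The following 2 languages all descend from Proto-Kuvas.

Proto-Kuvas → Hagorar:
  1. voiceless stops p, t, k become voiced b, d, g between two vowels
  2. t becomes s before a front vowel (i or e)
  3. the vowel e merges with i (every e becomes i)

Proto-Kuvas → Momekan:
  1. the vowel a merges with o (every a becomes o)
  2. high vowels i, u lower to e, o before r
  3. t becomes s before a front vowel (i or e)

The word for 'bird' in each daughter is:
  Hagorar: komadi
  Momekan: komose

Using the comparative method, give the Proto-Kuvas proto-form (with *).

*komate

Position 5: Hagorar has d, Momekan has s. Taking the neighbouring segments as reconstructed: Hagorar d could go back to *t or *d; Momekan s could go back to *t or *s — the one source consistent with every daughter is *t.
Position 4: Hagorar has a, Momekan has o. Hagorar preserves a here (none of its changes turn any other segment into a), so the proto-segment is *a.
Continuing position by position gives *komate; check it forward:
Hagorar: *komate > komade > komadi  (by intervocalic voicing, vowel merger)
Momekan: *komate > komote > komose  (by vowel merger, palatalisation)
Only *komate yields all of Hagorar komadi, Momekan komose.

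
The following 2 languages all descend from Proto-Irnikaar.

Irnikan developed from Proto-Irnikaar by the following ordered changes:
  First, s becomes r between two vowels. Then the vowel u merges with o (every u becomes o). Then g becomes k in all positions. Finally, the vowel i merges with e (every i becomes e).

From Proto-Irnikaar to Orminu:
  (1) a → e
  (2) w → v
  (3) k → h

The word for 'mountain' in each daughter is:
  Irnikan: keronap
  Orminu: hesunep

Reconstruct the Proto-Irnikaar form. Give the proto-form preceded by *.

Position 6: Irnikan has a, Orminu has e. Irnikan preserves a here (none of its changes turn any other segment into a), so the proto-segment is *a.
Position 3: Irnikan has r, Orminu has s. Orminu preserves s here (none of its changes turn any other segment into s), so the proto-segment is *s.
Verify the candidate proto-form against each daughter:
Irnikan: *kesunap > kerunap > keronap  (by rhotacism, vowel merger)
Orminu: start from *kesunap.
  rule 1 (vowel merger): kesunap → kesunep
  rule 2: no change — kesunep
  rule 3 (unconditioned shift): kesunep → hesunep
  ⇒ Orminu hesunep
Only *kesunap yields all of Irnikan keronap, Orminu hesunep.

*kesunap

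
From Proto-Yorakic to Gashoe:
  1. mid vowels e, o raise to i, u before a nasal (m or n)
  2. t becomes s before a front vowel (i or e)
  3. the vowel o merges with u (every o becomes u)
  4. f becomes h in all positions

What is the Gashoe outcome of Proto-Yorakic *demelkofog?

dimelkuhug

Gashoe: start from *demelkofog.
  rule 1 (pre-nasal raising): demelkofog → dimelkofog
  rule 2: no change — dimelkofog
  rule 3 (vowel merger): dimelkofog → dimelkufug
  rule 4 (unconditioned shift): dimelkufug → dimelkuhug
  ⇒ Gashoe dimelkuhug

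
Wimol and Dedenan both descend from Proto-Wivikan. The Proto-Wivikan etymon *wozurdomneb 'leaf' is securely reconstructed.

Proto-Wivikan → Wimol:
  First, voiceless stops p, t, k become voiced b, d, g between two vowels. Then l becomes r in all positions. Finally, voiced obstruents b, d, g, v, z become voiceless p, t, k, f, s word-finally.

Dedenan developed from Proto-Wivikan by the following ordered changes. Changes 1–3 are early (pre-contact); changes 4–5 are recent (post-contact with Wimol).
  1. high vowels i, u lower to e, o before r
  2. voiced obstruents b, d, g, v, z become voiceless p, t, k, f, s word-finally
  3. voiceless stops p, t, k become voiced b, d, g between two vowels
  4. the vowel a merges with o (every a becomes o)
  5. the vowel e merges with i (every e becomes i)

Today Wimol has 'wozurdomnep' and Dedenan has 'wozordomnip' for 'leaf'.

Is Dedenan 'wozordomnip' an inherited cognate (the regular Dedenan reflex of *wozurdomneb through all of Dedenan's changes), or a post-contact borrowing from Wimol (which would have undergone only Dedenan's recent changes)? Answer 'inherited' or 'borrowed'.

If inherited, *wozurdomneb would pass through all of Dedenan's changes:
Dedenan: *wozurdomneb
  wozurdomneb → wozordomneb   [pre-rhotic lowering]
  wozordomneb → wozordomnep   [final devoicing]
  wozordomnep (rule 3 does not apply)
  wozordomnep (rule 4 does not apply)
  wozordomnep → wozordomnip   [vowel merger]
  giving Dedenan wozordomnip.
If borrowed from Wimol 'wozurdomnep' after the early changes, it would undergo only the recent ones:
  rule 4 (vowel merger): no change (wozurdomnep)
  rule 5 (vowel merger): wozurdomnep → wozurdomnip
  ⇒ as a loan: wozurdomnip
Dedenan 'wozordomnip' matches the inherited outcome exactly, so it is an inherited cognate, not a loan.

inherited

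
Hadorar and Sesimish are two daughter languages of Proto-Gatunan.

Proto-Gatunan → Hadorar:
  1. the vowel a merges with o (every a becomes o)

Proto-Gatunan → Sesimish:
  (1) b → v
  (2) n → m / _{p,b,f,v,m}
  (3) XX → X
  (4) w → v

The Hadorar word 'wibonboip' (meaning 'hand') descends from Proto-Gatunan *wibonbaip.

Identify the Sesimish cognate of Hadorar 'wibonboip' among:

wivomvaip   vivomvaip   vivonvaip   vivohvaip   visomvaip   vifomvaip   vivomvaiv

vivomvaip

Sesimish: start from *wibonbaip.
  rule 1 (unconditioned shift): wibonbaip → wivonvaip
  rule 2 (nasal place assimilation): wivonvaip → wivomvaip
  rule 3: no change — wivomvaip
  rule 4 (unconditioned shift): wivomvaip → vivomvaip
  ⇒ Sesimish vivomvaip
Only 'vivomvaip' matches the regular Sesimish development of *wibonbaip.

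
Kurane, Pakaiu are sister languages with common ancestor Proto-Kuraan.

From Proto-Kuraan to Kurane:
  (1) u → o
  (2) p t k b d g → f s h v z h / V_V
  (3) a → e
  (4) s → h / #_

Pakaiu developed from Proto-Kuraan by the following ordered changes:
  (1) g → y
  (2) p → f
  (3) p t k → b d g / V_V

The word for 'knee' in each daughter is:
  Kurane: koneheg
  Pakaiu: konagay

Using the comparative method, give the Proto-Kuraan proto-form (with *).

Position 4: Kurane has e, Pakaiu has a. Pakaiu preserves a here (none of its changes turn any other segment into a), so the proto-segment is *a.
Position 5: Kurane has h, Pakaiu has g. In Pakaiu, g can only continue *k, so the proto-segment is *k.
This points to *konakag. Verify forward in each daughter:
Kurane: *konakag
  konakag (rule 1 does not apply)
  konakag → konahag   [intervocalic lenition]
  konahag → koneheg   [vowel merger]
  koneheg (rule 4 does not apply)
  giving Kurane koneheg.
Pakaiu: *konakag > konakay > konagay  (by unconditioned shift, intervocalic voicing)
*konakag is the unique common source.

*konakag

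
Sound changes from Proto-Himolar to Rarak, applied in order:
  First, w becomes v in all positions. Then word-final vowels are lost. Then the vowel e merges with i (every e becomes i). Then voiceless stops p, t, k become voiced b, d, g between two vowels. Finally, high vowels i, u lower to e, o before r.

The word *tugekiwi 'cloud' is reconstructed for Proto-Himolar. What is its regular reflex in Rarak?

tugigiv

Rarak: *tugekiwi
  tugekiwi → tugekivi   [unconditioned shift]
  tugekivi → tugekiv   [apocope]
  tugekiv → tugikiv   [vowel merger]
  tugikiv → tugigiv   [intervocalic voicing]
  tugigiv (rule 5 does not apply)
  giving Rarak tugigiv.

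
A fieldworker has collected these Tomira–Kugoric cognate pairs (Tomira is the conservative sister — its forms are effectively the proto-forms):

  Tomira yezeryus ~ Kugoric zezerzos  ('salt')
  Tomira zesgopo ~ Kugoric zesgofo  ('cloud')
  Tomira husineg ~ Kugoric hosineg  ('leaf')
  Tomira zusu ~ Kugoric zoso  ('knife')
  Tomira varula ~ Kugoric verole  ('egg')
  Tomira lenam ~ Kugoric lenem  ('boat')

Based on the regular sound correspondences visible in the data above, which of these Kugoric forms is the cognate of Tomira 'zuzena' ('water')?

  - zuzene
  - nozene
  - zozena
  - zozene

zozene

yezeryus ~ zezerzos, husineg ~ hosineg — Tomira u corresponds to Kugoric o after a consonant, before a consonant other than r, m, n, p, b, f, v.
varula ~ verole — Tomira a corresponds to Kugoric e word-finally.
Applying these to Tomira 'zuzena':
  zuzena → zozena   (u→o after a consonant, before a consonant other than r, m, n, p, b, f, v)
  zozena → zozene   (a→e word-finally)
So the Kugoric cognate is 'zozene'.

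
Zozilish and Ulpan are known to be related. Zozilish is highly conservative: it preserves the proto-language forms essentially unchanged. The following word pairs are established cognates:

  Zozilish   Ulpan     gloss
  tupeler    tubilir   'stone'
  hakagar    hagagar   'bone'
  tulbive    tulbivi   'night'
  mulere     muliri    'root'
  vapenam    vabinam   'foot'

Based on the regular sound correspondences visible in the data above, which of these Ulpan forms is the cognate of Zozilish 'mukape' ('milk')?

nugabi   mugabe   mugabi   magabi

hakagar ~ hagagar — Zozilish k corresponds to Ulpan g between vowels (before a back vowel).
tupeler ~ tubilir, vapenam ~ vabinam — Zozilish p corresponds to Ulpan b between vowels (before a front vowel).
tulbive ~ tulbivi, mulere ~ muliri — Zozilish e corresponds to Ulpan i word-finally.
Applying these to Zozilish 'mukape':
  mukape → mugape   (k→g between vowels (before a back vowel))
  mugape → mugabe   (p→b between vowels (before a front vowel))
  mugabe → mugabi   (e→i word-finally)
So the Ulpan cognate is 'mugabi'.

mugabi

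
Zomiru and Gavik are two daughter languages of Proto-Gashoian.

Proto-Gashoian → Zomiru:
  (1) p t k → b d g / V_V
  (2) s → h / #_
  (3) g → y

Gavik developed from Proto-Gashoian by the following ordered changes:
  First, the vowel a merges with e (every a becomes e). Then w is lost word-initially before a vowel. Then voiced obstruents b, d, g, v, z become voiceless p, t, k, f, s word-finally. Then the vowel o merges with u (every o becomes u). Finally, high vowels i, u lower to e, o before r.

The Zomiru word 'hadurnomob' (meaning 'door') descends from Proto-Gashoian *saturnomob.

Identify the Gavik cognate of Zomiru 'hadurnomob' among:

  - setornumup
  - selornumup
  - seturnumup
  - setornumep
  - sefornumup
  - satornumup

setornumup

Gavik: *saturnomob > seturnomob > seturnomop > seturnumup > setornumup  (by vowel merger, final devoicing, vowel merger, pre-rhotic lowering)
Among the options, 'setornumup' alone shows every Gavik change applied in order.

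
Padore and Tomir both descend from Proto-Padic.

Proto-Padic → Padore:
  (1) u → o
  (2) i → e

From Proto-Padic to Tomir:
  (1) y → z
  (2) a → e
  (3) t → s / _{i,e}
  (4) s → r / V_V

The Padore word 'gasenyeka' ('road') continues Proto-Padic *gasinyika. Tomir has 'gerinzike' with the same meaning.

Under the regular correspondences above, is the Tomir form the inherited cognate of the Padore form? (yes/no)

yes

Derive the expected Tomir reflex of *gasinyika:
Tomir: start from *gasinyika.
  rule 1 (unconditioned shift): gasinyika → gasinzika
  rule 2 (vowel merger): gasinzika → gesinzike
  rule 3: no change — gesinzike
  rule 4 (rhotacism): gesinzike → gerinzike
  ⇒ Tomir gerinzike
Tomir 'gerinzike' matches the regular reflex exactly, so the pair is cognate.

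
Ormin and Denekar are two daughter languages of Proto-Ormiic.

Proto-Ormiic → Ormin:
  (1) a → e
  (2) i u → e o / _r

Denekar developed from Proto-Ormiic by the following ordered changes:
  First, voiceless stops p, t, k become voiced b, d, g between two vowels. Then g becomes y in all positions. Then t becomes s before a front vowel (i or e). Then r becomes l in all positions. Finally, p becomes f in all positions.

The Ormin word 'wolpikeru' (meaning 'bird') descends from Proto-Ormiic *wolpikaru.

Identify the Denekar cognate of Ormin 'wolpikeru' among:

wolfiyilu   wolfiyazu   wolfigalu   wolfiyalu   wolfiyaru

Denekar: *wolpikaru > wolpigaru > wolpiyaru > wolpiyalu > wolfiyalu  (by intervocalic voicing, unconditioned shift, unconditioned shift, unconditioned shift)

wolfiyalu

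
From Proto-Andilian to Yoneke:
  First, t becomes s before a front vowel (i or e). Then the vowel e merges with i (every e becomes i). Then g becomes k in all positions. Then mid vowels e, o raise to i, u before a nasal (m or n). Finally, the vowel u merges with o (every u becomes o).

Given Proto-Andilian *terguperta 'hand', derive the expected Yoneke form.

Yoneke: start from *terguperta.
  rule 1 (palatalisation): terguperta → serguperta
  rule 2 (vowel merger): serguperta → sirgupirta
  rule 3 (unconditioned shift): sirgupirta → sirkupirta
  rule 4: no change — sirkupirta
  rule 5 (vowel merger): sirkupirta → sirkopirta
  ⇒ Yoneke sirkopirta

sirkopirta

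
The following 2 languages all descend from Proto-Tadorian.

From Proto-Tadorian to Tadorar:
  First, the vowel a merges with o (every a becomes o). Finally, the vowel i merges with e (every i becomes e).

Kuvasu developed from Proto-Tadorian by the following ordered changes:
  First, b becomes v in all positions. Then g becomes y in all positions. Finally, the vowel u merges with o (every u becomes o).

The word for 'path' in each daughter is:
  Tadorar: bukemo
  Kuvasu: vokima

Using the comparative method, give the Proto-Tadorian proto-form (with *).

*bukima

Position 2: Tadorar has u, Kuvasu has o. Tadorar preserves u here (none of its changes turn any other segment into u), so the proto-segment is *u.
Position 4: Tadorar has e, Kuvasu has i. Kuvasu preserves i here (none of its changes turn any other segment into i), so the proto-segment is *i.
Position 6: Tadorar has o, Kuvasu has a. Kuvasu preserves a here (none of its changes turn any other segment into a), so the proto-segment is *a.
Verify the candidate proto-form against each daughter:
Tadorar: *bukima > bukimo > bukemo  (by vowel merger, vowel merger)
Kuvasu: *bukima
  bukima → vukima   [unconditioned shift]
  vukima (rule 2 does not apply)
  vukima → vokima   [vowel merger]
  giving Kuvasu vokima.
No other proto-form is consistent with every reflex, so the reconstruction is *bukima.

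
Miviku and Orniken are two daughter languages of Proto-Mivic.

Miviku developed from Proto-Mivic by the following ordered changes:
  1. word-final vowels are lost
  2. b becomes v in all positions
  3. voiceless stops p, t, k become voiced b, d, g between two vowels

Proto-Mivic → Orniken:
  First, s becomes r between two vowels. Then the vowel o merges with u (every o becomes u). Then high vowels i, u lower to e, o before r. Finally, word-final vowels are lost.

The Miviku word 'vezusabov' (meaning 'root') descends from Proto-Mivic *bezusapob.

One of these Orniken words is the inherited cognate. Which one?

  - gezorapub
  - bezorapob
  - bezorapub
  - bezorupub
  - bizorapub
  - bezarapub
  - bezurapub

bezorapub

Orniken: start from *bezusapob.
  rule 1 (rhotacism): bezusapob → bezurapob
  rule 2 (vowel merger): bezurapob → bezurapub
  rule 3 (pre-rhotic lowering): bezurapub → bezorapub
  rule 4: no change — bezorapub
  ⇒ Orniken bezorapub
The other candidates each miss or misapply at least one Orniken change.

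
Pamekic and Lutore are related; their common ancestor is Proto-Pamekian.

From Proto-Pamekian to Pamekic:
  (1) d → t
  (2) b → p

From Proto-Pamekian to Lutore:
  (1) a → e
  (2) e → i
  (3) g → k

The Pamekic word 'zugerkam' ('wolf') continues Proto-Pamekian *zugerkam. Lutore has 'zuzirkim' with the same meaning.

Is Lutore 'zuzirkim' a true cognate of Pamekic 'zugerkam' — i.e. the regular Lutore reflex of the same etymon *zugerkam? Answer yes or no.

no

Derive the expected Lutore reflex of *zugerkam:
Lutore: start from *zugerkam.
  rule 1 (vowel merger): zugerkam → zugerkem
  rule 2 (vowel merger): zugerkem → zugirkim
  rule 3 (unconditioned shift): zugirkim → zukirkim
  ⇒ Lutore zukirkim
The regular Lutore reflex would be 'zukirkim', but the attested form is 'zuzirkim'. The correspondence is irregular, so they are not cognates (the Lutore form has a different source).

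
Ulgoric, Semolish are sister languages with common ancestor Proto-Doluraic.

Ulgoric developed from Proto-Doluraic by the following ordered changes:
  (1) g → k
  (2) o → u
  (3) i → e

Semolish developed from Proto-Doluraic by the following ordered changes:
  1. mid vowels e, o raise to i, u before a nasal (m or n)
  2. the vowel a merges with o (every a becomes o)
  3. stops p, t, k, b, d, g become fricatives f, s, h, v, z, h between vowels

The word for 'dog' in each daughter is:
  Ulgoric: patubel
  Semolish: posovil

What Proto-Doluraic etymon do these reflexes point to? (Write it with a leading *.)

*patobil

Position 4: Ulgoric has u, Semolish has o. Taking the neighbouring segments as reconstructed: Ulgoric u could go back to *o or *u; Semolish o could go back to *a or *o — the one source consistent with every daughter is *o.
Position 2: Ulgoric has a, Semolish has o. Ulgoric preserves a here (none of its changes turn any other segment into a), so the proto-segment is *a.
Position 5: Ulgoric has b, Semolish has v. Ulgoric preserves b here (none of its changes turn any other segment into b), so the proto-segment is *b.
This points to *patobil. Verify forward in each daughter:
Ulgoric: start from *patobil.
  rule 1: no change — patobil
  rule 2 (vowel merger): patobil → patubil
  rule 3 (vowel merger): patubil → patubel
  ⇒ Ulgoric patubel
Semolish: *patobil > potobil > posovil  (by vowel merger, intervocalic lenition)
No other proto-form is consistent with every reflex, so the reconstruction is *patobil.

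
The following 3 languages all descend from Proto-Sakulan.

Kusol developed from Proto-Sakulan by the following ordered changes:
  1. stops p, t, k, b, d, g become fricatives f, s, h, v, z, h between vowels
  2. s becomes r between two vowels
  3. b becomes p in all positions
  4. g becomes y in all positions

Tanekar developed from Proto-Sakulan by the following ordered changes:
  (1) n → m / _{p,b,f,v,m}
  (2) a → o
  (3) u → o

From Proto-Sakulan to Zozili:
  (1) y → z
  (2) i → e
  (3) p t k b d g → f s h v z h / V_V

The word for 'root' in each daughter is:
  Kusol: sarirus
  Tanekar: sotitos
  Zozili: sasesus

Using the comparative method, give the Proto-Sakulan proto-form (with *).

Position 2: Kusol has a, Tanekar has o, Zozili has a. Kusol preserves a here (none of its changes turn any other segment into a), so the proto-segment is *a.
Position 5: Kusol has r, Tanekar has t, Zozili has s. Tanekar preserves t here (none of its changes turn any other segment into t), so the proto-segment is *t.
Continuing position by position gives *satitus; check it forward:
Kusol: start from *satitus.
  rule 1 (intervocalic lenition): satitus → sasisus
  rule 2 (rhotacism): sasisus → sarirus
  rule 3: no change — sarirus
  rule 4: no change — sarirus
  ⇒ Kusol sarirus
Tanekar: start from *satitus.
  rule 1: no change — satitus
  rule 2 (vowel merger): satitus → sotitus
  rule 3 (vowel merger): sotitus → sotitos
  ⇒ Tanekar sotitos
Zozili: start from *satitus.
  rule 1: no change — satitus
  rule 2 (vowel merger): satitus → satetus
  rule 3 (intervocalic lenition): satetus → sasesus
  ⇒ Zozili sasesus
*satitus is the unique common source.

*satitus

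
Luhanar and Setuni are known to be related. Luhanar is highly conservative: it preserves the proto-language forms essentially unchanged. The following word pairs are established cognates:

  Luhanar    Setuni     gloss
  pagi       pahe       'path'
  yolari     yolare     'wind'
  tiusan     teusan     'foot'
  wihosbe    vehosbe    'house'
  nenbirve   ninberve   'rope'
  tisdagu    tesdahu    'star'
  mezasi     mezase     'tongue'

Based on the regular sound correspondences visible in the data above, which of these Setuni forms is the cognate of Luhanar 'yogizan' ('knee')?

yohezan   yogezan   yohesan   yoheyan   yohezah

yohezan

pagi ~ pahe — Luhanar g corresponds to Setuni h between vowels (before a front vowel).
wihosbe ~ vehosbe, tisdagu ~ tesdahu — Luhanar i corresponds to Setuni e after a consonant, before a consonant other than r, m, n, p, b, f, v.
Applying these to Luhanar 'yogizan':
  yogizan → yohizan   (g→h between vowels (before a front vowel))
  yohizan → yohezan   (i→e after a consonant, before a consonant other than r, m, n, p, b, f, v)
So the Setuni cognate is 'yohezan'.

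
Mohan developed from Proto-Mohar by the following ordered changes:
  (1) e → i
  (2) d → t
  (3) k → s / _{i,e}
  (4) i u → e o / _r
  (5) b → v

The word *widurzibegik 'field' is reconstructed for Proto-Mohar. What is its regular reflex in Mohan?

witorzivigik

Mohan: start from *widurzibegik.
  rule 1 (vowel merger): widurzibegik → widurzibigik
  rule 2 (unconditioned shift): widurzibigik → witurzibigik
  rule 3: no change — witurzibigik
  rule 4 (pre-rhotic lowering): witurzibigik → witorzibigik
  rule 5 (unconditioned shift): witorzibigik → witorzivigik
  ⇒ Mohan witorzivigik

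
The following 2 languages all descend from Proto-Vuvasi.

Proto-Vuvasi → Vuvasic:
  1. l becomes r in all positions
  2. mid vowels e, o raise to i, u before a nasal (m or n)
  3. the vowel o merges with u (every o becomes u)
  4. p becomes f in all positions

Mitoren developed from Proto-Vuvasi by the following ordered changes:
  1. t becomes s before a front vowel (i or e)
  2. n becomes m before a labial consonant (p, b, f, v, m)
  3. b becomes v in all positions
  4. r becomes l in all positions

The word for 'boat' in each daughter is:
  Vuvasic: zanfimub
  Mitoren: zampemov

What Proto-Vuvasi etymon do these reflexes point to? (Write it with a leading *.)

*zanpemob

Position 3: Vuvasic has n, Mitoren has m. Vuvasic preserves n here (none of its changes turn any other segment into n), so the proto-segment is *n.
Position 8: Vuvasic has b, Mitoren has v. Vuvasic preserves b here (none of its changes turn any other segment into b), so the proto-segment is *b.
Position 5: Vuvasic has i, Mitoren has e. Mitoren preserves e here (none of its changes turn any other segment into e), so the proto-segment is *e.
Continuing position by position gives *zanpemob; check it forward:
Vuvasic: *zanpemob
  zanpemob (rule 1 does not apply)
  zanpemob → zanpimob   [pre-nasal raising]
  zanpimob → zanpimub   [vowel merger]
  zanpimub → zanfimub   [unconditioned shift]
  giving Vuvasic zanfimub.
Mitoren: *zanpemob > zampemob > zampemov  (by nasal place assimilation, unconditioned shift)
No other proto-form is consistent with every reflex, so the reconstruction is *zanpemob.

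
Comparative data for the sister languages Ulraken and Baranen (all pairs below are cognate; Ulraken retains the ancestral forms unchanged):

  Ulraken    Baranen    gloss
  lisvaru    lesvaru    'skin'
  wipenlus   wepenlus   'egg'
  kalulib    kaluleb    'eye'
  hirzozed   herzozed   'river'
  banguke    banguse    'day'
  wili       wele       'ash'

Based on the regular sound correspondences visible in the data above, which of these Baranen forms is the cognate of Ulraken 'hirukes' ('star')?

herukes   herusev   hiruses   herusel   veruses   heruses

hirzozed ~ herzozed — Ulraken i corresponds to Baranen e after a consonant, before r.
banguke ~ banguse — Ulraken k corresponds to Baranen s between vowels (before a front vowel).
Applying these to Ulraken 'hirukes':
  hirukes → herukes   (i→e after a consonant, before r)
  herukes → heruses   (k→s between vowels (before a front vowel))
So the Baranen cognate is 'heruses'.

heruses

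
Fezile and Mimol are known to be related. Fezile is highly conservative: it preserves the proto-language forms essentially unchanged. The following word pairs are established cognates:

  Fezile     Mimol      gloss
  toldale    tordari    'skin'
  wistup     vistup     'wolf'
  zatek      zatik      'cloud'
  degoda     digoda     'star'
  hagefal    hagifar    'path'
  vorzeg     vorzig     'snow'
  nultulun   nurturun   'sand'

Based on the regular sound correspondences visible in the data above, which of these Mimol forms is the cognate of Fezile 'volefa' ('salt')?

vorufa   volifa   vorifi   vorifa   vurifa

vorifa

toldale ~ tordari — Fezile l corresponds to Mimol r between vowels (before a front vowel).
hagefal ~ hagifar — Fezile e corresponds to Mimol i after a consonant, before a labial obstruent.
Applying these to Fezile 'volefa':
  volefa → vorefa   (l→r between vowels (before a front vowel))
  vorefa → vorifa   (e→i after a consonant, before a labial obstruent)
So the Mimol cognate is 'vorifa'.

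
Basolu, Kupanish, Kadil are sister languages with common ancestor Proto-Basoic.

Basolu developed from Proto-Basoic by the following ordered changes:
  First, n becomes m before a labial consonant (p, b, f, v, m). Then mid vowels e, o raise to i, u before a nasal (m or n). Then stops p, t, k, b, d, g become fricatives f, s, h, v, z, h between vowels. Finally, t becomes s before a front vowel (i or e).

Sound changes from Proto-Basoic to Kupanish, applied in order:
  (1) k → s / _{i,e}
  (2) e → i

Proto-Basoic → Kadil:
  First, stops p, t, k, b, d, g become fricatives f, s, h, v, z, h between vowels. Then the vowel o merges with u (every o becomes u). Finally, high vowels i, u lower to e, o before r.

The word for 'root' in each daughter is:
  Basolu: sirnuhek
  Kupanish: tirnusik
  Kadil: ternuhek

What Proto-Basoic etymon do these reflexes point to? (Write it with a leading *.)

Position 2: Basolu has i, Kupanish has i, Kadil has e. Taking the neighbouring segments as reconstructed: Basolu i can only go back to *i; Kupanish i could go back to *e or *i; Kadil e could go back to *e or *i — the one source consistent with every daughter is *i.
Position 1: Basolu has s, Kupanish has t, Kadil has t. Kupanish preserves t here (none of its changes turn any other segment into t), so the proto-segment is *t.
Continuing position by position gives *tirnukek; check it forward:
Basolu: *tirnukek > tirnuhek > sirnuhek  (by intervocalic lenition, palatalisation)
Kupanish: *tirnukek > tirnusek > tirnusik  (by palatalisation, vowel merger)
Kadil: *tirnukek > tirnuhek > ternuhek  (by intervocalic lenition, pre-rhotic lowering)
No other proto-form is consistent with every reflex, so the reconstruction is *tirnukek.

*tirnukek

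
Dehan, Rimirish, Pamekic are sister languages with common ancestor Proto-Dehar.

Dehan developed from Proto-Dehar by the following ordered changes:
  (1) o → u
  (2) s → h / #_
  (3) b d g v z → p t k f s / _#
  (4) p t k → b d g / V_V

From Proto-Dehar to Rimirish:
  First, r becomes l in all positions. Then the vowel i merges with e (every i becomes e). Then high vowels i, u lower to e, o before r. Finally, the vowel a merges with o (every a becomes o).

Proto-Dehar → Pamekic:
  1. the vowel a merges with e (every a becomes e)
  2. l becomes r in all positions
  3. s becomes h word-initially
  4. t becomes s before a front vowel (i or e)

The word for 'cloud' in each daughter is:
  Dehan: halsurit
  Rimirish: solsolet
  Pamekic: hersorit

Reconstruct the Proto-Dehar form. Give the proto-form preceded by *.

*salsorit

Position 6: Dehan has r, Rimirish has l, Pamekic has r. Dehan preserves r here (none of its changes turn any other segment into r), so the proto-segment is *r.
Position 2: Dehan has a, Rimirish has o, Pamekic has e. Dehan preserves a here (none of its changes turn any other segment into a), so the proto-segment is *a.
This points to *salsorit. Verify forward in each daughter:
Dehan: start from *salsorit.
  rule 1 (vowel merger): salsorit → salsurit
  rule 2 (debuccalisation): salsurit → halsurit
  rule 3: no change — halsurit
  rule 4: no change — halsurit
  ⇒ Dehan halsurit
Rimirish: *salsorit
  salsorit → salsolit   [unconditioned shift]
  salsolit → salsolet   [vowel merger]
  salsolet (rule 3 does not apply)
  salsolet → solsolet   [vowel merger]
  giving Rimirish solsolet.
Pamekic: *salsorit > selsorit > sersorit > hersorit  (by vowel merger, unconditioned shift, debuccalisation)
*salsorit is the unique common source.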